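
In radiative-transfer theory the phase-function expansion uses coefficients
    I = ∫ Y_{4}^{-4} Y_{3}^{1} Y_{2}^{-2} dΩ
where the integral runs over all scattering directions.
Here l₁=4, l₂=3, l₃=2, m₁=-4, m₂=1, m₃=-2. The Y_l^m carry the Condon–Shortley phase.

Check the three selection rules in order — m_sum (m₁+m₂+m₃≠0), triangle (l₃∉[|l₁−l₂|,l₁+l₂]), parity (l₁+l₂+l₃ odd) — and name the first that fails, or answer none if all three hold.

Σmᵢ = -5  ✗
l₃∈[|l₁−l₂|,l₁+l₂]=[1,7], have l₃=2
Σlᵢ = 9 ⇒ odd

m_sum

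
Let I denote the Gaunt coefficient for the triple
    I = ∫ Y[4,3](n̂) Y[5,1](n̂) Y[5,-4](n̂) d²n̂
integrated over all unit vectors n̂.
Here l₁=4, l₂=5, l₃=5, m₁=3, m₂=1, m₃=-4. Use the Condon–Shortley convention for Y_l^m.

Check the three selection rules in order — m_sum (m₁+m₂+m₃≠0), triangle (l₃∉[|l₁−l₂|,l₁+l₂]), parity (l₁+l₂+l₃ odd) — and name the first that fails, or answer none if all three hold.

Σmᵢ = 0  ✓
l₃∈[|l₁−l₂|,l₁+l₂]=[1,9], have l₃=5  ✓
Σlᵢ = 14 ⇒ even  ✓

none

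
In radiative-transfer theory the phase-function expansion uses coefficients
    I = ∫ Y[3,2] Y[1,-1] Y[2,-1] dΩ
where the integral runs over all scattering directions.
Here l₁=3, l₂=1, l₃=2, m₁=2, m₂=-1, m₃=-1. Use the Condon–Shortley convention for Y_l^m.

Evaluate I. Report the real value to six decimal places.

0.261169

Rules hold: Σm=0, L=6 even, 2≤2≤4.
N = 7·3·5 = 105
Δ = 2!·4!·0!/7! = 1/105
Racah Σ t=1..1: t=1:−1/4 = -1/4
⇒ 3j(3 1 2; 0 0 0)² = 3/35, sgn -1
Racah Σ t=0..0: t=0:+1/12 = 1/12
⇒ 3j(3 1 2; 2 -1 -1)² = 2/21, sgn -1
4πI² = N·(3j₀)²·(3jₘ)² = 6/7
I = +1·√(0.857143/4π) = 0.26116903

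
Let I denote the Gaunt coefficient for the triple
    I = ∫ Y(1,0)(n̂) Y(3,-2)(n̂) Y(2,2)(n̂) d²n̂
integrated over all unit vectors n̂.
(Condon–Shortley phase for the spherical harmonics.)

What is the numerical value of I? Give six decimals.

Checks pass: Σm=0; 6 even; l₃=2∈[2,4].
(2·1+1)(2·3+1)(2·2+1) = 105
Δ: 2! 0! 4! / 7! → 1/105
sum: t=1:−1/4 = -1/4
3j²(1 3 2; 0 0 0) = Δ·Π!·Σ² = 3/35  (sign -1)
sum: t=1:−1/24 = -1/24
3j²(1 3 2; 0 -2 2) = Δ·Π!·Σ² = 1/21  (sign -1)
combine: 4πI² = 105·3/35·1/21 = 3/7
take √, sign +1: I = 0.18467439

0.184674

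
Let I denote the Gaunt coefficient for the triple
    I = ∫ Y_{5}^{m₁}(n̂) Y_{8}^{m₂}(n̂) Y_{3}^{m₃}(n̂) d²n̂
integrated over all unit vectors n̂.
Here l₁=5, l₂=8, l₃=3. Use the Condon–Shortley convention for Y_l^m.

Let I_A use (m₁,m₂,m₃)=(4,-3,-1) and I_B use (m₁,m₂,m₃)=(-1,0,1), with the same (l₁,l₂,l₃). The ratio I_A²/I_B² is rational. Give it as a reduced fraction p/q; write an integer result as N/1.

55/392

Shared (l₁,l₂,l₃)=(5,8,3): N and (l;000)² cancel in I_A²/I_B².
A: Δ = 10!·0!·6!/17! = 1/136136; Racah Σ t=1..1: t=1:−1/17418240 = -1/17418240; ⇒ 3j(5 8 3; 4 -3 -1)² = 25/12376, sgn -1
B: Δ = 10!·0!·6!/17! = 1/136136; Racah Σ t=6..6: t=6:+1/829440 = 1/829440; ⇒ 3j(5 8 3; -1 0 1)² = 35/2431, sgn +1
I_A²/I_B² = (25/12376)/(35/2431) = 55/392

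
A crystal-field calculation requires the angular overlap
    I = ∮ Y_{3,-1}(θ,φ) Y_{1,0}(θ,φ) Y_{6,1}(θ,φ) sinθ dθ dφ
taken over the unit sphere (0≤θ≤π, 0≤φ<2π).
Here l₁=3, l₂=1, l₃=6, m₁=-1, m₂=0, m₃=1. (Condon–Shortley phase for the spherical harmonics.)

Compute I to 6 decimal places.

0.000000

|3−1|≤6≤3+1 violated ⇒ I = 0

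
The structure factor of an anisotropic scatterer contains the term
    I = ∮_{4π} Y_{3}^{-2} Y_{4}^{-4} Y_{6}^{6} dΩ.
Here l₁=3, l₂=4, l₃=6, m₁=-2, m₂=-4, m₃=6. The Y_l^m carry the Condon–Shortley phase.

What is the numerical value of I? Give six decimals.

Σlᵢ=13 odd — θ-integrand is odd under cosθ→−cosθ; I=0

0.000000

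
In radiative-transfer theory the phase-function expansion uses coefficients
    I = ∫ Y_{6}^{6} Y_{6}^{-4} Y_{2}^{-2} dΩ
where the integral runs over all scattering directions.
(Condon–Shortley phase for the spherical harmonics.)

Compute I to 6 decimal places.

m-sum 0 ✓  L=14 even ✓  0≤2≤12 ✓
Π(2lᵢ+1) = 13×13×5 = 845
triangle coeff Δ(6,6,2) = 1/90090
Σ_t [4,6]: t=4:+1/69120 t=5:−1/14400 t=6:+1/69120 = -7/172800
(3j)²=14/715 [(6 6 2; 0 0 0)], sign=-1
Σ_t [0,0]: t=0:+1/14515200 = 1/14515200
(3j)²=2/455 [(6 6 2; 6 -4 -2)], sign=+1
⇒ 4πI² = 4/55
I = (-1)√(4/55/(4π)) = -0.07607531

-0.076075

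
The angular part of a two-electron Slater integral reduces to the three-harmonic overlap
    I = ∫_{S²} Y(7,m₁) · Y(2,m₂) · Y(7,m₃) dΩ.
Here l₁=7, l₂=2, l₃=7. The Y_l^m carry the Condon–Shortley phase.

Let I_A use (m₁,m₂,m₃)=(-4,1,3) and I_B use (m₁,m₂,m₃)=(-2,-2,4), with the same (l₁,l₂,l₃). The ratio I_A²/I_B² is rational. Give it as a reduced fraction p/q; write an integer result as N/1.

Shared (l₁,l₂,l₃)=(7,2,7): N and (l;000)² cancel in I_A²/I_B².
A: Δ = 2!·12!·2!/17! = 1/185640; Racah Σ t=1..2: t=1:−1/14515200 t=2:+1/4354560 = 1/6220800; ⇒ 3j(7 2 7; -4 1 3)² = 77/4420, sgn +1
B: Δ = 2!·12!·2!/17! = 1/185640; Racah Σ t=0..0: t=0:+1/8709120 = 1/8709120; ⇒ 3j(7 2 7; -2 -2 4)² = 55/3094, sgn -1
I_A²/I_B² = (77/4420)/(55/3094) = 49/50

49/50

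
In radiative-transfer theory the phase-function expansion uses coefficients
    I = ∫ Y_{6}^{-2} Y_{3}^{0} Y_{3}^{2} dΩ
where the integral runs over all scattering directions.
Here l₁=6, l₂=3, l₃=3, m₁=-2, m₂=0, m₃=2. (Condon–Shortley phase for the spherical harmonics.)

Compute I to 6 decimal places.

0.177420

Checks pass: Σm=0; 12 even; l₃=3∈[3,9].
(2·6+1)(2·3+1)(2·3+1) = 637
Δ: 6! 6! 0! / 13! → 1/12012
sum: t=3:−1/1296 = -1/1296
3j²(6 3 3; 0 0 0) = Δ·Π!·Σ² = 100/3003  (sign +1)
sum: t=3:−1/4320 = -1/4320
3j²(6 3 3; -2 0 2) = Δ·Π!·Σ² = 8/429  (sign +1)
combine: 4πI² = 637·100/3003·8/429 = 5600/14157
take √, sign +1: I = 0.17742036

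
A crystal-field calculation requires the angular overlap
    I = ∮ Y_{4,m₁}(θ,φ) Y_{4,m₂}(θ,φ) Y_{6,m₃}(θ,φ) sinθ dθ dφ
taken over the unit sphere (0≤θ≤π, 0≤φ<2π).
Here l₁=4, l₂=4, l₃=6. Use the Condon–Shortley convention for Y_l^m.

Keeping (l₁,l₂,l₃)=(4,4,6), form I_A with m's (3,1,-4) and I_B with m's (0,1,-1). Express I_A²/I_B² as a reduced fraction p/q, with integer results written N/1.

3/35

Shared (l₁,l₂,l₃)=(4,4,6): N and (l;000)² cancel in I_A²/I_B².
A: Δ = 2!·6!·6!/15! = 1/1261260; Racah Σ t=0..1: t=0:+1/28800 t=1:−1/34560 = 1/172800; ⇒ 3j(4 4 6; 3 1 -4)² = 1/1430, sgn +1
B: Δ = 2!·6!·6!/15! = 1/1261260; Racah Σ t=0..2: t=0:+1/11520 t=1:−1/1728 t=2:+1/3456 = -7/34560; ⇒ 3j(4 4 6; 0 1 -1)² = 7/858, sgn +1
I_A²/I_B² = (1/1430)/(7/858) = 3/35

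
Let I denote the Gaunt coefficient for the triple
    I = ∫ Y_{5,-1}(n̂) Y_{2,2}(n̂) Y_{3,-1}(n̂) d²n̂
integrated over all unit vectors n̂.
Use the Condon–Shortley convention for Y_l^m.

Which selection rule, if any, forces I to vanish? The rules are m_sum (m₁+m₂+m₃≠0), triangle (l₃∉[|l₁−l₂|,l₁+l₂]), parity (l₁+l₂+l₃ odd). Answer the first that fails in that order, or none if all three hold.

none

Σmᵢ = 0  ✓
l₃∈[|l₁−l₂|,l₁+l₂]=[3,7], have l₃=3  ✓
Σlᵢ = 10 ⇒ even  ✓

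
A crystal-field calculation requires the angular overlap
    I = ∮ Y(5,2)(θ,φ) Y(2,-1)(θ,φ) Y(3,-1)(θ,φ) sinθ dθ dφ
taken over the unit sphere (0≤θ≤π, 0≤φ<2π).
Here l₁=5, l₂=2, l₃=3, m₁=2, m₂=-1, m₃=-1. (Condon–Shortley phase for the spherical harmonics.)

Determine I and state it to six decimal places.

0.245532

Rules hold: Σm=0, L=10 even, 3≤3≤7.
N = 11·5·7 = 385
Δ = 4!·6!·0!/11! = 1/2310
Racah Σ t=2..2: t=2:+1/144 = 1/144
⇒ 3j(5 2 3; 0 0 0)² = 10/231, sgn -1
Racah Σ t=1..1: t=1:−1/288 = -1/288
⇒ 3j(5 2 3; 2 -1 -1)² = 1/22, sgn -1
4πI² = N·(3j₀)²·(3jₘ)² = 25/33
I = +1·√(0.757576/4π) = 0.24553200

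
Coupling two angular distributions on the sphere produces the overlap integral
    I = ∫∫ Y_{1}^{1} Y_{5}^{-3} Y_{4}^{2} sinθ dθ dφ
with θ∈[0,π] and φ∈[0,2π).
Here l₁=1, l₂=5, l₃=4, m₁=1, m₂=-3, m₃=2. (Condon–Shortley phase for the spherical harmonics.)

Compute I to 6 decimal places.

Rules hold: Σm=0, L=10 even, 4≤4≤6.
N = 3·11·9 = 297
Δ = 2!·0!·8!/11! = 1/495
Racah Σ t=1..1: t=1:−1/576 = -1/576
⇒ 3j(1 5 4; 0 0 0)² = 5/99, sgn -1
Racah Σ t=0..0: t=0:+1/2880 = 1/2880
⇒ 3j(1 5 4; 1 -3 2)² = 28/495, sgn +1
4πI² = N·(3j₀)²·(3jₘ)² = 28/33
I = -1·√(0.848485/4π) = -0.25984664

-0.259847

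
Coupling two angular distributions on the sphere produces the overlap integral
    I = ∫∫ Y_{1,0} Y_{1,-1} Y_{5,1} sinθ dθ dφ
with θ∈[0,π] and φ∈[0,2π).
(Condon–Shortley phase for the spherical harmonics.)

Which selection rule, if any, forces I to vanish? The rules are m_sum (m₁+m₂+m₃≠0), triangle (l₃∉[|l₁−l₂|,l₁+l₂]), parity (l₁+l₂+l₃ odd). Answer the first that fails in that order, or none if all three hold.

m₁+m₂+m₃ = 0 − 1 + 1 = 0  ✓
triangle: |1−1|=0 ≤ l₃=5 ≤ 1+1=2  ✗
parity: l₁+l₂+l₃ = 7 is odd

triangle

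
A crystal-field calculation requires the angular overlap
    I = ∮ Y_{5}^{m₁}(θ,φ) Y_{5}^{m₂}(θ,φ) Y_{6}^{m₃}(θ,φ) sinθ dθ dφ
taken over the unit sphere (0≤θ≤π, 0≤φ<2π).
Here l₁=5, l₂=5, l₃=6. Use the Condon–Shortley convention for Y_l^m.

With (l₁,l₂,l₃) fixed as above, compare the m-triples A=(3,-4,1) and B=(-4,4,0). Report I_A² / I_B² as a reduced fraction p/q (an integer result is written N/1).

l's match ⇒ only the (l;m) 3-j factors differ between A and B.
A: triangle coeff Δ(5,5,6) = 1/28588560; Σ_t [0,1]: t=0:+1/138240 t=1:−1/518400 = 11/2073600; (3j)²=77/4420 [(5 5 6; 3 -4 1)], sign=-1
B: triangle coeff Δ(5,5,6) = 1/28588560; Σ_t [3,4]: t=3:−1/3110400 t=4:+1/345600 = 1/388800; (3j)²=192/12155 [(5 5 6; -4 4 0)], sign=+1
I_A²/I_B² = (77/4420)/(192/12155) = 847/768

847/768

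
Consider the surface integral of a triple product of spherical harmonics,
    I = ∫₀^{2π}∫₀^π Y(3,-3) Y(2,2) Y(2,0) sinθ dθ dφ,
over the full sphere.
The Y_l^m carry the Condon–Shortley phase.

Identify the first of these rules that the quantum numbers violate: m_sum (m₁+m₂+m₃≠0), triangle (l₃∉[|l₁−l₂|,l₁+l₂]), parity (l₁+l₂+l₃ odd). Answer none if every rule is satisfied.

m_sum

azimuthal sum: -3 + 2 + 0 = -1  ✗
1 ≤ 2 ≤ 5 (triangle on l)
L = 3 + 2 + 2 = 7 (odd)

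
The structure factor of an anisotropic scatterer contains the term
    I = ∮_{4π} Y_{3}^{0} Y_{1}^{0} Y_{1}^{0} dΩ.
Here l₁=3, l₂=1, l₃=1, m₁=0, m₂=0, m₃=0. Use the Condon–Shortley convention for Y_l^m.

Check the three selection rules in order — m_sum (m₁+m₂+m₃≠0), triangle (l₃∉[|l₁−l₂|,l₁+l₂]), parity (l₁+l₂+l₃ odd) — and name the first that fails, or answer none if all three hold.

triangle

azimuthal sum: 0 + 0 + 0 = 0  ✓
2 ≤ 1 ≤ 4 (triangle on l)  ✗
L = 3 + 1 + 1 = 5 (odd)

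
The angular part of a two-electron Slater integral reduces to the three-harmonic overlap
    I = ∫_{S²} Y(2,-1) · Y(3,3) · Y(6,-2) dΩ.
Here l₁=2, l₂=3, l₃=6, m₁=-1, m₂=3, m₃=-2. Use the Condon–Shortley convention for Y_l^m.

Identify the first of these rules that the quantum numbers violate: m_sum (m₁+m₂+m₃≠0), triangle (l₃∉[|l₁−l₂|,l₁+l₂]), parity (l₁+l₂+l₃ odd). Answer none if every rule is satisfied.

triangle

Σmᵢ = 0  ✓
l₃∈[|l₁−l₂|,l₁+l₂]=[1,5], have l₃=6  ✗
Σlᵢ = 11 ⇒ odd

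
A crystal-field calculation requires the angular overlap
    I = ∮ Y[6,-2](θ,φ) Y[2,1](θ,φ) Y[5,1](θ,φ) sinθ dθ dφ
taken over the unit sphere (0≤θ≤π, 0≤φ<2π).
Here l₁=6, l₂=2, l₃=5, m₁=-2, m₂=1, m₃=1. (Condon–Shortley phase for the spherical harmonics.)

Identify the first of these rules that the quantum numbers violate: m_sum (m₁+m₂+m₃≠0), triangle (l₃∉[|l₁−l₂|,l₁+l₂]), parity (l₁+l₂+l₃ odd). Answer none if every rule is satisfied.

Σmᵢ = 0  ✓
l₃∈[|l₁−l₂|,l₁+l₂]=[4,8], have l₃=5  ✓
Σlᵢ = 13 ⇒ odd  ✗

parity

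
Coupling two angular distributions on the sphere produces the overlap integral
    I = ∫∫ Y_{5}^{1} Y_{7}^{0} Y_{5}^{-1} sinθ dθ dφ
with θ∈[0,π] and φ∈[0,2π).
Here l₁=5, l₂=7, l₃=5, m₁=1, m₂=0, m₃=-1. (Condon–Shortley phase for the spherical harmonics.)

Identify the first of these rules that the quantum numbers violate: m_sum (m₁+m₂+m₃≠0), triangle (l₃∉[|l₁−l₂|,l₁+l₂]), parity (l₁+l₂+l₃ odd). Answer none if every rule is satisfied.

Σmᵢ = 0  ✓
l₃∈[|l₁−l₂|,l₁+l₂]=[2,12], have l₃=5  ✓
Σlᵢ = 17 ⇒ odd  ✗

parity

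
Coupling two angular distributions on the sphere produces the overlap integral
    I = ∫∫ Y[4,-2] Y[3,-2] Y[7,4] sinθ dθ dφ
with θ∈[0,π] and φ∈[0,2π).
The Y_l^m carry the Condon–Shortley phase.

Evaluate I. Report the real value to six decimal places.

Checks pass: Σm=0; 14 even; l₃=7∈[1,7].
(2·4+1)(2·3+1)(2·7+1) = 945
Δ: 0! 8! 6! / 15! → 1/45045
sum: t=0:+1/20736 = 1/20736
3j²(4 3 7; 0 0 0) = Δ·Π!·Σ² = 35/1287  (sign -1)
sum: t=0:+1/172800 = 1/172800
3j²(4 3 7; -2 -2 4) = Δ·Π!·Σ² = 2/65  (sign -1)
combine: 4πI² = 945·35/1287·2/65 = 1470/1859
take √, sign +1: I = 0.25084996

0.250850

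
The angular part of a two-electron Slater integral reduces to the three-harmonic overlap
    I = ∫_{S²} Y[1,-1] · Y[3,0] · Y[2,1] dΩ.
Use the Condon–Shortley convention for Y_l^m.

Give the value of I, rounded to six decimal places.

0.143048

Checks pass: Σm=0; 6 even; l₃=2∈[2,4].
(2·1+1)(2·3+1)(2·2+1) = 105
Δ: 2! 0! 4! / 7! → 1/105
sum: t=1:−1/4 = -1/4
3j²(1 3 2; 0 0 0) = Δ·Π!·Σ² = 3/35  (sign -1)
sum: t=2:+1/12 = 1/12
3j²(1 3 2; -1 0 1) = Δ·Π!·Σ² = 1/35  (sign -1)
combine: 4πI² = 105·3/35·1/35 = 9/35
take √, sign +1: I = 0.14304817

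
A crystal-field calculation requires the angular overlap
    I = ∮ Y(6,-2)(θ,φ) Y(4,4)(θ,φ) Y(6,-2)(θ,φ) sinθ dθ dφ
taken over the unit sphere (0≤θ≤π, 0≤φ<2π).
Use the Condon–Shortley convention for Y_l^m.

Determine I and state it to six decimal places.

m-sum 0 ✓  L=16 even ✓  2≤6≤10 ✓
Π(2lᵢ+1) = 13×9×13 = 1521
triangle coeff Δ(6,4,6) = 1/15315300
Σ_t [0,4]: t=0:+1/829440 t=1:−1/25920 t=2:+1/9216 t=3:−1/25920 t=4:+1/829440 = 7/207360
(3j)²=28/2431 [(6 4 6; 0 0 0)], sign=+1
Σ_t [4,4]: t=4:+1/331776 = 1/331776
(3j)²=490/21879 [(6 4 6; -2 4 -2)], sign=+1
⇒ 4πI² = 13720/34969
I = (+1)√(13720/34969/(4π)) = 0.17669755

0.176698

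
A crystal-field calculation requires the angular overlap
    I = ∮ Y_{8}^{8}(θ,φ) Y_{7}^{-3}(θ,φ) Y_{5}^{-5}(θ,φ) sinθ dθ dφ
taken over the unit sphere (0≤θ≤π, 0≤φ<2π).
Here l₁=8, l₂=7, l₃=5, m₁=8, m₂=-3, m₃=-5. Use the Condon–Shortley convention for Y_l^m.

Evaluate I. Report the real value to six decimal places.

0.059923

Checks pass: Σm=0; 20 even; l₃=5∈[1,15].
(2·8+1)(2·7+1)(2·5+1) = 2805
Δ: 10! 6! 4! / 21! → 1/814773960
sum: t=3:−1/87091200 t=4:+1/4976640 t=5:−1/2073600 t=6:+1/4976640 t=7:−1/87091200 = -1/9676800
3j²(8 7 5; 0 0 0) = Δ·Π!·Σ² = 360/46189  (sign +1)
sum: t=0:+1/62705664000 = 1/62705664000
3j²(8 7 5; 8 -3 -5) = Δ·Π!·Σ² = 2/969  (sign +1)
combine: 4πI² = 2805·360/46189·2/969 = 3600/79781
take √, sign +1: I = 0.05992342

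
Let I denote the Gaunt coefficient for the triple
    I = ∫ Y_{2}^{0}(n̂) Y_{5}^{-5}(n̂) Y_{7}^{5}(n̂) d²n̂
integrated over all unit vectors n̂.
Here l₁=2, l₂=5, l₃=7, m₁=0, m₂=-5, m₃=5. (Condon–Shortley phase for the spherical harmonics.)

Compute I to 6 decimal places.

m-sum 0 ✓  L=14 even ✓  3≤7≤7 ✓
Π(2lᵢ+1) = 5×11×15 = 825
triangle coeff Δ(2,5,7) = 1/15015
Σ_t [0,0]: t=0:+1/57600 = 1/57600
(3j)²=21/715 [(2 5 7; 0 0 0)], sign=-1
Σ_t [0,0]: t=0:+1/14515200 = 1/14515200
(3j)²=2/455 [(2 5 7; 0 -5 5)], sign=+1
⇒ 4πI² = 18/169
I = (-1)√(18/169/(4π)) = -0.09206360

-0.092064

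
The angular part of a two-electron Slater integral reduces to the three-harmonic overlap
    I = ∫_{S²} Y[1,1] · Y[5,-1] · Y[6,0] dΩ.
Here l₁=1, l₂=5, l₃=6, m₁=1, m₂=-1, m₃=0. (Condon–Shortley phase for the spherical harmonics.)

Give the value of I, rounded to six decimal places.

0.158246

Rules hold: Σm=0, L=12 even, 4≤6≤6.
N = 3·11·13 = 429
Δ = 0!·2!·10!/13! = 1/858
Racah Σ t=0..0: t=0:+1/14400 = 1/14400
⇒ 3j(1 5 6; 0 0 0)² = 6/143, sgn +1
Racah Σ t=0..0: t=0:+1/34560 = 1/34560
⇒ 3j(1 5 6; 1 -1 0)² = 5/286, sgn +1
4πI² = N·(3j₀)²·(3jₘ)² = 45/143
I = +1·√(0.314685/4π) = 0.15824621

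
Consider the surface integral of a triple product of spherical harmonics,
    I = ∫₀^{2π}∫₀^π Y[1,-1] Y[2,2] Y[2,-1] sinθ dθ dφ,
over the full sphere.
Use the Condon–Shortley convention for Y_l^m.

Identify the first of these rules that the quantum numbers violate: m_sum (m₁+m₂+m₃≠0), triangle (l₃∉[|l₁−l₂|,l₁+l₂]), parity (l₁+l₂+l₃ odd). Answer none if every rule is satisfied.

parity

Σmᵢ = 0  ✓
l₃∈[|l₁−l₂|,l₁+l₂]=[1,3], have l₃=2  ✓
Σlᵢ = 5 ⇒ odd  ✗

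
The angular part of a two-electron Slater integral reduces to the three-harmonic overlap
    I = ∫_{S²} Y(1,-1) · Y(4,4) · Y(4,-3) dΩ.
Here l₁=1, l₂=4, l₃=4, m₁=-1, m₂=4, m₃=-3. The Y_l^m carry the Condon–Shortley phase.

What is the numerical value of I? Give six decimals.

L=9 odd ⇒ parity kills the (l;000) factor ⇒ I = 0

0.000000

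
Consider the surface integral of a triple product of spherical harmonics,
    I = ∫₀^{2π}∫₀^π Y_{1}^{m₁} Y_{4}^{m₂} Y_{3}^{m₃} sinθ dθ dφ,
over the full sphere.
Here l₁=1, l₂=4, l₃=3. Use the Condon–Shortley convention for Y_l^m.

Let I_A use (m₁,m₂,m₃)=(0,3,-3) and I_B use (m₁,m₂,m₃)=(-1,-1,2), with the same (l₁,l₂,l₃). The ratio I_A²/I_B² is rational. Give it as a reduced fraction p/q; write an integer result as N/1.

7/3

Same 1,4,3: normalisation and zero-m 3j drop out of the ratio.
A: Δ: 2! 0! 6! / 9! → 1/252; sum: t=1:−1/720 = -1/720; 3j²(1 4 3; 0 3 -3) = Δ·Π!·Σ² = 1/36  (sign -1)
B: Δ: 2! 0! 6! / 9! → 1/252; sum: t=2:+1/240 = 1/240; 3j²(1 4 3; -1 -1 2) = Δ·Π!·Σ² = 1/84  (sign -1)
I_A²/I_B² = (1/36)/(1/84) = 7/3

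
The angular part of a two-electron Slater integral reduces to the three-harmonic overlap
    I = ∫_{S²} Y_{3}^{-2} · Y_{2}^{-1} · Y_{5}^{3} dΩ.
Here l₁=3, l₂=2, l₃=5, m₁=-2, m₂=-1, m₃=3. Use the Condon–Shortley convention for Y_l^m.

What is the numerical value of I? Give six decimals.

m-sum 0 ✓  L=10 even ✓  1≤5≤5 ✓
Π(2lᵢ+1) = 7×5×11 = 385
triangle coeff Δ(3,2,5) = 1/2310
Σ_t [0,0]: t=0:+1/144 = 1/144
(3j)²=10/231 [(3 2 5; 0 0 0)], sign=-1
Σ_t [0,0]: t=0:+1/720 = 1/720
(3j)²=8/165 [(3 2 5; -2 -1 3)], sign=+1
⇒ 4πI² = 80/99
I = (-1)√(80/99/(4π)) = -0.25358436

-0.253584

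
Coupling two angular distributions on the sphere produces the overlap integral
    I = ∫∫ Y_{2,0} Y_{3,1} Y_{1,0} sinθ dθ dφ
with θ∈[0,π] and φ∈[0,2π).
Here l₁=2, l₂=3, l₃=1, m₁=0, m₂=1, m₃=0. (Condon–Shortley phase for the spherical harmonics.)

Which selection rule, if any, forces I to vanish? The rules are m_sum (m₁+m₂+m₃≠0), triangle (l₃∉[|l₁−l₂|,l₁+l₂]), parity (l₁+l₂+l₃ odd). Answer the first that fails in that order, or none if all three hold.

m₁+m₂+m₃ = 0 + 1 + 0 = 1  ✗
triangle: |2−3|=1 ≤ l₃=1 ≤ 2+3=5
parity: l₁+l₂+l₃ = 6 is even

m_sum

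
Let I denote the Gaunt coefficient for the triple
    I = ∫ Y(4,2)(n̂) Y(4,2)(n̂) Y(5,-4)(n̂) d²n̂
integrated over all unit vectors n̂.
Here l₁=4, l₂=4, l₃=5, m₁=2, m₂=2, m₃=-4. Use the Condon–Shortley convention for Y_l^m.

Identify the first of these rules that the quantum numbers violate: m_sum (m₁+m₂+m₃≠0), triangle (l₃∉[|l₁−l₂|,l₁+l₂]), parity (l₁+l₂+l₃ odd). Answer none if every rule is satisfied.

Σmᵢ = 0  ✓
l₃∈[|l₁−l₂|,l₁+l₂]=[0,8], have l₃=5  ✓
Σlᵢ = 13 ⇒ odd  ✗

parity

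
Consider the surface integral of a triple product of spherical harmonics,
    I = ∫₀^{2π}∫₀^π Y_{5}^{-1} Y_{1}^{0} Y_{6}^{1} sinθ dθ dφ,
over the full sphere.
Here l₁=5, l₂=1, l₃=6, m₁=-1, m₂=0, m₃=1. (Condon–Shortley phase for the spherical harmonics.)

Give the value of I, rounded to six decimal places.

-0.241725

m-sum 0 ✓  L=12 even ✓  4≤6≤6 ✓
Π(2lᵢ+1) = 11×3×13 = 429
triangle coeff Δ(5,1,6) = 1/858
Σ_t [0,0]: t=0:+1/14400 = 1/14400
(3j)²=6/143 [(5 1 6; 0 0 0)], sign=+1
Σ_t [0,0]: t=0:+1/17280 = 1/17280
(3j)²=35/858 [(5 1 6; -1 0 1)], sign=-1
⇒ 4πI² = 105/143
I = (-1)√(105/143/(4π)) = -0.24172507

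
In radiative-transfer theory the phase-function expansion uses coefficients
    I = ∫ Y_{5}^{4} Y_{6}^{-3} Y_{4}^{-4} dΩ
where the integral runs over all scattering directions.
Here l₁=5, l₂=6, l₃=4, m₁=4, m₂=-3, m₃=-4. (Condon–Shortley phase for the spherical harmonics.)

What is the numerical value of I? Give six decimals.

0.000000

Σmᵢ = -3 ≠ 0, so the φ-integral vanishes; I = 0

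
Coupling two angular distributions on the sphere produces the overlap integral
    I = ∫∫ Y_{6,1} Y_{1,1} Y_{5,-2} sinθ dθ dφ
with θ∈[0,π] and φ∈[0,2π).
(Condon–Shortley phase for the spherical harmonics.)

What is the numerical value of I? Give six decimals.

m-sum 0 ✓  L=12 even ✓  5≤5≤7 ✓
Π(2lᵢ+1) = 13×3×11 = 429
triangle coeff Δ(6,1,5) = 1/858
Σ_t [1,1]: t=1:−1/14400 = -1/14400
(3j)²=6/143 [(6 1 5; 0 0 0)], sign=+1
Σ_t [2,2]: t=2:+1/60480 = 1/60480
(3j)²=5/429 [(6 1 5; 1 1 -2)], sign=-1
⇒ 4πI² = 30/143
I = (-1)√(30/143/(4π)) = -0.12920749

-0.129207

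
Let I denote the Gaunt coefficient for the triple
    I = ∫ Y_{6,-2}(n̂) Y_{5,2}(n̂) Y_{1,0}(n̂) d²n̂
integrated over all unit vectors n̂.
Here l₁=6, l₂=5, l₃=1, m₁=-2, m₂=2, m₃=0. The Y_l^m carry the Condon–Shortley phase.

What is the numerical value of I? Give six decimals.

0.231133

m-sum 0 ✓  L=12 even ✓  1≤1≤11 ✓
Π(2lᵢ+1) = 13×11×3 = 429
triangle coeff Δ(6,5,1) = 1/858
Σ_t [5,5]: t=5:−1/14400 = -1/14400
(3j)²=6/143 [(6 5 1; 0 0 0)], sign=+1
Σ_t [7,7]: t=7:−1/30240 = -1/30240
(3j)²=16/429 [(6 5 1; -2 2 0)], sign=+1
⇒ 4πI² = 96/143
I = (+1)√(96/143/(4π)) = 0.23113338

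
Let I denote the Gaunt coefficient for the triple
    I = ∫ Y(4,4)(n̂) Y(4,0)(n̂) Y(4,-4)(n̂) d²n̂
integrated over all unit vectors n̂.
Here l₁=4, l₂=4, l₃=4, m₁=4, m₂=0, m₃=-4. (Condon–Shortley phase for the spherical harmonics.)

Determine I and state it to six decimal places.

m-sum 0 ✓  L=12 even ✓  0≤4≤8 ✓
Π(2lᵢ+1) = 9×9×9 = 729
triangle coeff Δ(4,4,4) = 1/450450
Σ_t [0,4]: t=0:+1/13824 t=1:−1/216 t=2:+1/64 t=3:−1/216 t=4:+1/13824 = 5/768
(3j)²=18/1001 [(4 4 4; 0 0 0)], sign=+1
Σ_t [0,0]: t=0:+1/13824 = 1/13824
(3j)²=14/1287 [(4 4 4; 4 0 -4)], sign=+1
⇒ 4πI² = 2916/20449
I = (+1)√(2916/20449/(4π)) = 0.10652531

0.106525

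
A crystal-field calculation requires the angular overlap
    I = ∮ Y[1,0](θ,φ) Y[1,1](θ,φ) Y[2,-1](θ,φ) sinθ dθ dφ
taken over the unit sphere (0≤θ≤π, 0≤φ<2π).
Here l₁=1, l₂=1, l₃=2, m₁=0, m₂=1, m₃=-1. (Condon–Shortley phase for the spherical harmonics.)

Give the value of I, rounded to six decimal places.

Rules hold: Σm=0, L=4 even, 0≤2≤2.
N = 3·3·5 = 45
Δ = 0!·2!·2!/5! = 1/30
Racah Σ t=0..0: t=0:+1/1 = 1/1
⇒ 3j(1 1 2; 0 0 0)² = 2/15, sgn +1
Racah Σ t=0..0: t=0:+1/2 = 1/2
⇒ 3j(1 1 2; 0 1 -1)² = 1/10, sgn -1
4πI² = N·(3j₀)²·(3jₘ)² = 3/5
I = -1·√(0.6/4π) = -0.21850969

-0.218510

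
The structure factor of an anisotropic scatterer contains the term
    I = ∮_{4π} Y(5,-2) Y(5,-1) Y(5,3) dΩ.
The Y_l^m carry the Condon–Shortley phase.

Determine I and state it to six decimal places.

0.000000

l₁+l₂+l₃=15 is odd: 3j(l;000)=0 ⇒ I=0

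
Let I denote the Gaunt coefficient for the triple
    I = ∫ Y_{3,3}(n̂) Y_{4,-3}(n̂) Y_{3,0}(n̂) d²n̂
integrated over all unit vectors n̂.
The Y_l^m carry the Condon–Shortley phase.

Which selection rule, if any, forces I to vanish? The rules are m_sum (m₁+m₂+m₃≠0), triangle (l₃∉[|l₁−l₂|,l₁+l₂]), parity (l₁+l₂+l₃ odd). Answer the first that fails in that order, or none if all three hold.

m₁+m₂+m₃ = 3 − 3 + 0 = 0  ✓
triangle: |3−4|=1 ≤ l₃=3 ≤ 3+4=7  ✓
parity: l₁+l₂+l₃ = 10 is even  ✓

none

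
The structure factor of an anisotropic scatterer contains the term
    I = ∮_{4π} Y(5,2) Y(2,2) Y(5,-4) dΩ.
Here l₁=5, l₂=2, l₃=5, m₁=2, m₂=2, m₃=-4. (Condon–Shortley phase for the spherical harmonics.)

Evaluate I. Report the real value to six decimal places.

-0.137240

Checks pass: Σm=0; 12 even; l₃=5∈[3,7].
(2·5+1)(2·2+1)(2·5+1) = 605
Δ: 2! 8! 2! / 13! → 1/38610
sum: t=0:+1/2880 t=1:−1/576 t=2:+1/2880 = -1/960
3j²(5 2 5; 0 0 0) = Δ·Π!·Σ² = 10/429  (sign +1)
sum: t=2:+1/20160 = 1/20160
3j²(5 2 5; 2 2 -4) = Δ·Π!·Σ² = 12/715  (sign -1)
combine: 4πI² = 605·10/429·12/715 = 40/169
take √, sign -1: I = -0.13724032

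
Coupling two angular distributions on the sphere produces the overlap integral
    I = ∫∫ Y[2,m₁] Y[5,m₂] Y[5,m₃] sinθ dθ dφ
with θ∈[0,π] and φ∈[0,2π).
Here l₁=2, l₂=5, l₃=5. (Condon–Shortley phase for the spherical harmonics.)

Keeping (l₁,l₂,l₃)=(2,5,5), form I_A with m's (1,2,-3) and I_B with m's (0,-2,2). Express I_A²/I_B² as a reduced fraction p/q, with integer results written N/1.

25/9

l's match ⇒ only the (l;m) 3-j factors differ between A and B.
A: triangle coeff Δ(2,5,5) = 1/38610; Σ_t [0,1]: t=0:+1/10080 t=1:−1/2880 = -1/4032; (3j)²=10/429 [(2 5 5; 1 2 -3)], sign=-1
B: triangle coeff Δ(2,5,5) = 1/38610; Σ_t [0,2]: t=0:+1/2880 t=1:−1/1440 t=2:+1/20160 = -1/3360; (3j)²=6/715 [(2 5 5; 0 -2 2)], sign=+1
I_A²/I_B² = (10/429)/(6/715) = 25/9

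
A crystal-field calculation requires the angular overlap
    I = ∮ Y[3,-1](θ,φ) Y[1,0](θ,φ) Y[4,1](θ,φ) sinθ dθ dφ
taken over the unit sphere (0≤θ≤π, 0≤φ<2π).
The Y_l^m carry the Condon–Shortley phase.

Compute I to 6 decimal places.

Rules hold: Σm=0, L=8 even, 2≤4≤4.
N = 7·3·9 = 189
Δ = 0!·6!·2!/9! = 1/252
Racah Σ t=0..0: t=0:+1/36 = 1/36
⇒ 3j(3 1 4; 0 0 0)² = 4/63, sgn +1
Racah Σ t=0..0: t=0:+1/48 = 1/48
⇒ 3j(3 1 4; -1 0 1)² = 5/84, sgn -1
4πI² = N·(3j₀)²·(3jₘ)² = 5/7
I = -1·√(0.714286/4π) = -0.23841361

-0.238414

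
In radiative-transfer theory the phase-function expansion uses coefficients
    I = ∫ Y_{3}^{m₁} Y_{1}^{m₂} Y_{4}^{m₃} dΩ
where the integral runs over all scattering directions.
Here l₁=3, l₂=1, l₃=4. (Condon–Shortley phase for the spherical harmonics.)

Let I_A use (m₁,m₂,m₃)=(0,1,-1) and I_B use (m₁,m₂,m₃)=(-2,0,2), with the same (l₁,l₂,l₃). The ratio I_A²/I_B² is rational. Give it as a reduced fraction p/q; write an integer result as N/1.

5/6

Shared (l₁,l₂,l₃)=(3,1,4): N and (l;000)² cancel in I_A²/I_B².
A: Δ = 0!·6!·2!/9! = 1/252; Racah Σ t=0..0: t=0:+1/72 = 1/72; ⇒ 3j(3 1 4; 0 1 -1)² = 5/126, sgn -1
B: Δ = 0!·6!·2!/9! = 1/252; Racah Σ t=0..0: t=0:+1/120 = 1/120; ⇒ 3j(3 1 4; -2 0 2)² = 1/21, sgn +1
I_A²/I_B² = (5/126)/(1/21) = 5/6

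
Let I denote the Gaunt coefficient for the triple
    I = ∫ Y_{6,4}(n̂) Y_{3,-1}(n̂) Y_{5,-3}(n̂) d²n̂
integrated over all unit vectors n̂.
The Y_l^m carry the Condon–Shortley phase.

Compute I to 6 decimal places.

0.113950

m-sum 0 ✓  L=14 even ✓  3≤5≤9 ✓
Π(2lᵢ+1) = 13×7×11 = 1001
triangle coeff Δ(6,3,5) = 1/675675
Σ_t [1,3]: t=1:−1/8640 t=2:+1/2304 t=3:−1/8640 = 7/34560
(3j)²=7/429 [(6 3 5; 0 0 0)], sign=-1
Σ_t [0,2]: t=0:+1/69120 t=1:−1/30240 t=2:+1/322560 = -1/64512
(3j)²=10/1001 [(6 3 5; 4 -1 -3)], sign=-1
⇒ 4πI² = 70/429
I = (+1)√(70/429/(4π)) = 0.11395029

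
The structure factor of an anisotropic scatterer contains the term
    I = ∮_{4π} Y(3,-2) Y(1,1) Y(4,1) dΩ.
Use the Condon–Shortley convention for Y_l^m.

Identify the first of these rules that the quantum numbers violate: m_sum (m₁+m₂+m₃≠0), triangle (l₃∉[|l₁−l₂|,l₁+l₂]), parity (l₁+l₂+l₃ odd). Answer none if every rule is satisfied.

azimuthal sum: -2 + 1 + 1 = 0  ✓
2 ≤ 4 ≤ 4 (triangle on l)  ✓
L = 3 + 1 + 4 = 8 (even)  ✓

none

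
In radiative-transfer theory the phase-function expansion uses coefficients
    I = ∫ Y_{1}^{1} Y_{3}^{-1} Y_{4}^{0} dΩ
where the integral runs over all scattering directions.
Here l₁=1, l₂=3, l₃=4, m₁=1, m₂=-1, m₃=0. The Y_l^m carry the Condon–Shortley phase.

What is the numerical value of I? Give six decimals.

m-sum 0 ✓  L=8 even ✓  2≤4≤4 ✓
Π(2lᵢ+1) = 3×7×9 = 189
triangle coeff Δ(1,3,4) = 1/252
Σ_t [0,0]: t=0:+1/36 = 1/36
(3j)²=4/63 [(1 3 4; 0 0 0)], sign=+1
Σ_t [0,0]: t=0:+1/96 = 1/96
(3j)²=1/42 [(1 3 4; 1 -1 0)], sign=+1
⇒ 4πI² = 2/7
I = (+1)√(2/7/(4π)) = 0.15078601

0.150786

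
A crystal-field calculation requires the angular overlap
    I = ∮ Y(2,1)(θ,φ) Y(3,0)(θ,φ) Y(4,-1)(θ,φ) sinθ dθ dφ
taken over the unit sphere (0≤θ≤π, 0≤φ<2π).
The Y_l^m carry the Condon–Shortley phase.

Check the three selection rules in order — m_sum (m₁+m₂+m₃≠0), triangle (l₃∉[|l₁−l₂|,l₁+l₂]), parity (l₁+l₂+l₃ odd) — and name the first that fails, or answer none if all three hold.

m₁+m₂+m₃ = 1 + 0 − 1 = 0  ✓
triangle: |2−3|=1 ≤ l₃=4 ≤ 2+3=5  ✓
parity: l₁+l₂+l₃ = 9 is odd  ✗

parity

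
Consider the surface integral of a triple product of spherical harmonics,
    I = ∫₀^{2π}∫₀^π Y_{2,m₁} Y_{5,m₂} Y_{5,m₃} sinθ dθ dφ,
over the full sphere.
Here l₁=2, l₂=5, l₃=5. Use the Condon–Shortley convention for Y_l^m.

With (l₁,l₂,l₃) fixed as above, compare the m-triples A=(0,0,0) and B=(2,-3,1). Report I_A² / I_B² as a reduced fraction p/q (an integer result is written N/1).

l's match ⇒ only the (l;m) 3-j factors differ between A and B.
A: triangle coeff Δ(2,5,5) = 1/38610; Σ_t [0,2]: t=0:+1/2880 t=1:−1/576 t=2:+1/2880 = -1/960; (3j)²=10/429 [(2 5 5; 0 0 0)], sign=+1
B: triangle coeff Δ(2,5,5) = 1/38610; Σ_t [0,0]: t=0:+1/5760 = 1/5760; (3j)²=56/2145 [(2 5 5; 2 -3 1)], sign=+1
I_A²/I_B² = (10/429)/(56/2145) = 25/28

25/28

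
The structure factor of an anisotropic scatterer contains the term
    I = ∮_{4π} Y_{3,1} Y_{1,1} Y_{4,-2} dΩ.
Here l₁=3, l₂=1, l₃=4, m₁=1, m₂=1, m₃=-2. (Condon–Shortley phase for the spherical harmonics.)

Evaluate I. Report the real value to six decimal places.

Checks pass: Σm=0; 8 even; l₃=4∈[2,4].
(2·3+1)(2·1+1)(2·4+1) = 189
Δ: 0! 6! 2! / 9! → 1/252
sum: t=0:+1/36 = 1/36
3j²(3 1 4; 0 0 0) = Δ·Π!·Σ² = 4/63  (sign +1)
sum: t=0:+1/96 = 1/96
3j²(3 1 4; 1 1 -2) = Δ·Π!·Σ² = 5/84  (sign +1)
combine: 4πI² = 189·4/63·5/84 = 5/7
take √, sign +1: I = 0.23841361

0.238414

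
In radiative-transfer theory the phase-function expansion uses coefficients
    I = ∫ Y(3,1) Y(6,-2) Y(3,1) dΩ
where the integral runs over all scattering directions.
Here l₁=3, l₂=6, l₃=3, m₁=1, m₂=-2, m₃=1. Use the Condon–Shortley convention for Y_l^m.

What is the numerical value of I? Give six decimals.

0.242943

Checks pass: Σm=0; 12 even; l₃=3∈[3,9].
(2·3+1)(2·6+1)(2·3+1) = 637
Δ: 6! 0! 6! / 13! → 1/12012
sum: t=3:−1/1296 = -1/1296
3j²(3 6 3; 0 0 0) = Δ·Π!·Σ² = 100/3003  (sign +1)
sum: t=2:+1/2304 = 1/2304
3j²(3 6 3; 1 -2 1) = Δ·Π!·Σ² = 5/143  (sign +1)
combine: 4πI² = 637·100/3003·5/143 = 3500/4719
take √, sign +1: I = 0.24294284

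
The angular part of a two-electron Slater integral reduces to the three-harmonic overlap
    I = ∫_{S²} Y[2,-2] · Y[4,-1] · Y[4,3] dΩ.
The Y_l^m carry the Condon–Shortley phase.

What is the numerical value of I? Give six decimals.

0.159270

Checks pass: Σm=0; 10 even; l₃=4∈[2,6].
(2·2+1)(2·4+1)(2·4+1) = 405
Δ: 2! 2! 6! / 11! → 1/13860
sum: t=0:+1/192 t=1:−1/36 t=2:+1/192 = -5/288
3j²(2 4 4; 0 0 0) = Δ·Π!·Σ² = 20/693  (sign -1)
sum: t=2:+1/480 = 1/480
3j²(2 4 4; -2 -1 3) = Δ·Π!·Σ² = 3/110  (sign -1)
combine: 4πI² = 405·20/693·3/110 = 270/847
take √, sign +1: I = 0.15927046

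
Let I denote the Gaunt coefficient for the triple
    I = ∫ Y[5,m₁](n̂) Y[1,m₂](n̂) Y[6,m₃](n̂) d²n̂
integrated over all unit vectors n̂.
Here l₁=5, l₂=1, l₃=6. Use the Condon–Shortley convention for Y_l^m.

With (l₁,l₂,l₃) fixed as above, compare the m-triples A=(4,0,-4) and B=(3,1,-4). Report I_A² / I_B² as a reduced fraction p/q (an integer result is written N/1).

4/9

Same 5,1,6: normalisation and zero-m 3j drop out of the ratio.
A: Δ: 0! 10! 2! / 13! → 1/858; sum: t=0:+1/362880 = 1/362880; 3j²(5 1 6; 4 0 -4) = Δ·Π!·Σ² = 10/429  (sign +1)
B: Δ: 0! 10! 2! / 13! → 1/858; sum: t=0:+1/161280 = 1/161280; 3j²(5 1 6; 3 1 -4) = Δ·Π!·Σ² = 15/286  (sign +1)
I_A²/I_B² = (10/429)/(15/286) = 4/9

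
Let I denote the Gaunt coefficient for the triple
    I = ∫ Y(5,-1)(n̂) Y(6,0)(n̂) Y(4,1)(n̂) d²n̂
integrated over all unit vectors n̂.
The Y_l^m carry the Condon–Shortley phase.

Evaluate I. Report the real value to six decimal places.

0.000000

l₁+l₂+l₃=15 is odd: 3j(l;000)=0 ⇒ I=0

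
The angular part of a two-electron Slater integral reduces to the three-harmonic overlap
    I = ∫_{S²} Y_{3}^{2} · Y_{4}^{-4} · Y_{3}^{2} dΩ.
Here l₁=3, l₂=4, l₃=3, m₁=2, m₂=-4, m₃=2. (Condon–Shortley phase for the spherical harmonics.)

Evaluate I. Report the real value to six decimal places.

0.214561

m-sum 0 ✓  L=10 even ✓  1≤3≤7 ✓
Π(2lᵢ+1) = 7×9×7 = 441
triangle coeff Δ(3,4,3) = 1/34650
Σ_t [1,3]: t=1:−1/72 t=2:+1/16 t=3:−1/72 = 5/144
(3j)²=2/77 [(3 4 3; 0 0 0)], sign=-1
Σ_t [0,0]: t=0:+1/576 = 1/576
(3j)²=5/99 [(3 4 3; 2 -4 2)], sign=-1
⇒ 4πI² = 70/121
I = (+1)√(70/121/(4π)) = 0.21456131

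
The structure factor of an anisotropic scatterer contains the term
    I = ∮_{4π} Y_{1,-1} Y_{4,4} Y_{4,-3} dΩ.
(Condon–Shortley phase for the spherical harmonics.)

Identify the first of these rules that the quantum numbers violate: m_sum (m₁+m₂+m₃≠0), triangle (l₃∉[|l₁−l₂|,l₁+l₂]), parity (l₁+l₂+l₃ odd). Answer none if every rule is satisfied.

parity

azimuthal sum: -1 + 4 − 3 = 0  ✓
3 ≤ 4 ≤ 5 (triangle on l)  ✓
L = 1 + 4 + 4 = 9 (odd)  ✗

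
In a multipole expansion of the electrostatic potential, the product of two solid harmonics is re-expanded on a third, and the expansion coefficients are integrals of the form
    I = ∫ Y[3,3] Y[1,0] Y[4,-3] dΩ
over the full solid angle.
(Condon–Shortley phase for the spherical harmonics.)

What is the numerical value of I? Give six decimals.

Checks pass: Σm=0; 8 even; l₃=4∈[2,4].
(2·3+1)(2·1+1)(2·4+1) = 189
Δ: 0! 6! 2! / 9! → 1/252
sum: t=0:+1/36 = 1/36
3j²(3 1 4; 0 0 0) = Δ·Π!·Σ² = 4/63  (sign +1)
sum: t=0:+1/720 = 1/720
3j²(3 1 4; 3 0 -3) = Δ·Π!·Σ² = 1/36  (sign -1)
combine: 4πI² = 189·4/63·1/36 = 1/3
take √, sign -1: I = -0.16286750

-0.162868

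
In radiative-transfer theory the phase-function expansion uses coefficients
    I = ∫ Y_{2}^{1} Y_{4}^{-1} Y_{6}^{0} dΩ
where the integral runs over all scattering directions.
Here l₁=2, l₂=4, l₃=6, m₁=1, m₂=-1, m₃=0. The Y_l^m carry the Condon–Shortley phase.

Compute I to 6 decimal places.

0.174223

Rules hold: Σm=0, L=12 even, 2≤6≤6.
N = 5·9·13 = 585
Δ = 0!·4!·8!/13! = 1/6435
Racah Σ t=0..0: t=0:+1/2304 = 1/2304
⇒ 3j(2 4 6; 0 0 0)² = 5/143, sgn +1
Racah Σ t=0..0: t=0:+1/4320 = 1/4320
⇒ 3j(2 4 6; 1 -1 0)² = 8/429, sgn +1
4πI² = N·(3j₀)²·(3jₘ)² = 600/1573
I = +1·√(0.381437/4π) = 0.17422334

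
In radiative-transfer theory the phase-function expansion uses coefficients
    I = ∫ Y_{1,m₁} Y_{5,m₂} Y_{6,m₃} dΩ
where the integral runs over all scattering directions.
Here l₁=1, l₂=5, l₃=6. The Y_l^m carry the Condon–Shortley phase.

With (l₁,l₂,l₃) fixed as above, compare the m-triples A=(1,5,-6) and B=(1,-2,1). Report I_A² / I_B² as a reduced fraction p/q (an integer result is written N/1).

33/5

l's match ⇒ only the (l;m) 3-j factors differ between A and B.
A: triangle coeff Δ(1,5,6) = 1/858; Σ_t [0,0]: t=0:+1/7257600 = 1/7257600; (3j)²=1/13 [(1 5 6; 1 5 -6)], sign=+1
B: triangle coeff Δ(1,5,6) = 1/858; Σ_t [0,0]: t=0:+1/60480 = 1/60480; (3j)²=5/429 [(1 5 6; 1 -2 1)], sign=-1
I_A²/I_B² = (1/13)/(5/429) = 33/5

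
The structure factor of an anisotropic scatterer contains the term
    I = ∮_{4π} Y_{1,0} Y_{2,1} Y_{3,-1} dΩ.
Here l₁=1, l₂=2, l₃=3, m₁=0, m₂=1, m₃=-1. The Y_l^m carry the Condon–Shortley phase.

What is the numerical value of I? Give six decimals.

Checks pass: Σm=0; 6 even; l₃=3∈[1,3].
(2·1+1)(2·2+1)(2·3+1) = 105
Δ: 0! 2! 4! / 7! → 1/105
sum: t=0:+1/4 = 1/4
3j²(1 2 3; 0 0 0) = Δ·Π!·Σ² = 3/35  (sign -1)
sum: t=0:+1/6 = 1/6
3j²(1 2 3; 0 1 -1) = Δ·Π!·Σ² = 8/105  (sign +1)
combine: 4πI² = 105·3/35·8/105 = 24/35
take √, sign -1: I = -0.23359668

-0.233597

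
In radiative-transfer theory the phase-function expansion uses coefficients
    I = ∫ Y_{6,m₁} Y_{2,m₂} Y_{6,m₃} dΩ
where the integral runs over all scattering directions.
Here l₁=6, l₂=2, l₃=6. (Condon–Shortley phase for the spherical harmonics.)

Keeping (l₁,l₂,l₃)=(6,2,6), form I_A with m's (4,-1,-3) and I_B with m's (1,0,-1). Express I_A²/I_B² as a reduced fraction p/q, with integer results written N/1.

245/169

l's match ⇒ only the (l;m) 3-j factors differ between A and B.
A: triangle coeff Δ(6,2,6) = 1/90090; Σ_t [0,1]: t=0:+1/161280 t=1:−1/725760 = 1/207360; (3j)²=7/286 [(6 2 6; 4 -1 -3)], sign=-1
B: triangle coeff Δ(6,2,6) = 1/90090; Σ_t [0,2]: t=0:+1/57600 t=1:−1/17280 t=2:+1/120960 = -13/403200; (3j)²=13/770 [(6 2 6; 1 0 -1)], sign=+1
I_A²/I_B² = (7/286)/(13/770) = 245/169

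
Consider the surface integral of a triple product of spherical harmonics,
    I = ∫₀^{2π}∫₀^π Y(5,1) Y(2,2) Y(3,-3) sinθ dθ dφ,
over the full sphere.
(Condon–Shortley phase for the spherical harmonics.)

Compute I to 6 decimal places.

m-sum 0 ✓  L=10 even ✓  3≤3≤7 ✓
Π(2lᵢ+1) = 11×5×7 = 385
triangle coeff Δ(5,2,3) = 1/2310
Σ_t [2,2]: t=2:+1/144 = 1/144
(3j)²=10/231 [(5 2 3; 0 0 0)], sign=-1
Σ_t [4,4]: t=4:+1/17280 = 1/17280
(3j)²=1/2310 [(5 2 3; 1 2 -3)], sign=+1
⇒ 4πI² = 5/693
I = (-1)√(5/693/(4π)) = -0.02396147

-0.023961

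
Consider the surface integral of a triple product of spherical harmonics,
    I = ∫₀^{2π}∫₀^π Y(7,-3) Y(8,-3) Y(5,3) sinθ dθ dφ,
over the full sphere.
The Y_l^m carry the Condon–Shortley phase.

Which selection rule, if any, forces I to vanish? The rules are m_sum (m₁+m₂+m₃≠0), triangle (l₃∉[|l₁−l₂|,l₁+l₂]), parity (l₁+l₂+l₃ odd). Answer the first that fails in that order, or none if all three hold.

azimuthal sum: -3 − 3 + 3 = -3  ✗
1 ≤ 5 ≤ 15 (triangle on l)
L = 7 + 8 + 5 = 20 (even)

m_sum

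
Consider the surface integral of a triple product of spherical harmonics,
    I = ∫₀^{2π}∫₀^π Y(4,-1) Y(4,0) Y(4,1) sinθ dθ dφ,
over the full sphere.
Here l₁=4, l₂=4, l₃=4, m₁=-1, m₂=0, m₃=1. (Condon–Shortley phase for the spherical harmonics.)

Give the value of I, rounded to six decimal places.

Rules hold: Σm=0, L=12 even, 0≤4≤8.
N = 9·9·9 = 729
Δ = 4!·4!·4!/13! = 1/450450
Racah Σ t=0..4: t=0:+1/13824 t=1:−1/216 t=2:+1/64 t=3:−1/216 t=4:+1/13824 = 5/768
⇒ 3j(4 4 4; 0 0 0)² = 18/1001, sgn +1
Racah Σ t=1..4: t=1:−1/864 t=2:+1/96 t=3:−1/144 t=4:+1/3456 = 1/384
⇒ 3j(4 4 4; -1 0 1)² = 9/2002, sgn -1
4πI² = N·(3j₀)²·(3jₘ)² = 59049/1002001
I = -1·√(0.0589311/4π) = -0.06848055

-0.068481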